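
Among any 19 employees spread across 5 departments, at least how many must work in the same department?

The 19 employees fall into 5 departments.
If each of the 5 departments held at most 3, the total would be at most 5 × 3 = 15 < 19, a contradiction.
So at least one holds ⌈19/5⌉ = 4.

4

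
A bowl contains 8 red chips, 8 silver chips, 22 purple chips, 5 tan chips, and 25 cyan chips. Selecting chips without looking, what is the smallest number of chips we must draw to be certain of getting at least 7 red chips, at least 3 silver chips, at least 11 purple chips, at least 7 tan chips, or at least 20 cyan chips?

43

The worst case stops just short of every target: 6 red, 2 silver, 10 purple, all 5 tan, 19 cyan — 6 + 2 + 10 + 5 + 19 = 42 chips.
One more chip must push some color to its target, so 42 + 1 = 43.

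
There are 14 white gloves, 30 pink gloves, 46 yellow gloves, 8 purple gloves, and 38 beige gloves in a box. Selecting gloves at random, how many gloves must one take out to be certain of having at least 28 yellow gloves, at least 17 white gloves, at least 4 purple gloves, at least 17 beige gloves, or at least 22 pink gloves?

82

The worst case stops just short of every target: all 14 white, 21 pink, 27 yellow, 3 purple, 16 beige — 14 + 21 + 27 + 3 + 16 = 81 gloves.
One more glove must push some color to its target, so 81 + 1 = 82.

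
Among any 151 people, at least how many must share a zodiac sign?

13

The 151 people fall into 12 zodiac signs.
If each of the 12 zodiac signs held at most 12, the total would be at most 12 × 12 = 144 < 151, a contradiction.
So at least one holds ⌈151/12⌉ = 13.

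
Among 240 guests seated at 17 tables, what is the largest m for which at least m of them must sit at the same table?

15

The 240 guests fall into 17 tables.
If each of the 17 tables held at most 14, the total would be at most 17 × 14 = 238 < 240, a contradiction.
So at least one holds ⌈240/17⌉ = 15.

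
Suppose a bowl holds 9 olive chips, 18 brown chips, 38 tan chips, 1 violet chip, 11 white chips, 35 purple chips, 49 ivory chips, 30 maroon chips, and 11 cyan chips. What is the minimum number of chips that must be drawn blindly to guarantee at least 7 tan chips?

The worst case draws every non-tan chip first: 9 + 18 + 1 + 11 + 35 + 49 + 30 + 11 = 164.
The next 7 draws are then forced to be tan, giving 164 + 7 = 171.

171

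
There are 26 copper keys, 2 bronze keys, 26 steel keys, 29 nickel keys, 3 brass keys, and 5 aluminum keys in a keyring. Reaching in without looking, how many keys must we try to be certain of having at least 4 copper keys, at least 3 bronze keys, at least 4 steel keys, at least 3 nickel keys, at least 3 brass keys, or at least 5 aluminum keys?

17

The worst case stops just short of every target: 3 copper, 2 bronze, 3 steel, 2 nickel, 2 brass, 4 aluminum — 3 + 2 + 3 + 2 + 2 + 4 = 16 keys.
One more key must push some type to its target, so 16 + 1 = 17.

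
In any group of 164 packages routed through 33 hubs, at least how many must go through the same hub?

5

If each of the 33 hubs held at most 4, the total would be at most 33 × 4 = 132 < 164, a contradiction.
So at least one holds ⌈164/33⌉ = 5.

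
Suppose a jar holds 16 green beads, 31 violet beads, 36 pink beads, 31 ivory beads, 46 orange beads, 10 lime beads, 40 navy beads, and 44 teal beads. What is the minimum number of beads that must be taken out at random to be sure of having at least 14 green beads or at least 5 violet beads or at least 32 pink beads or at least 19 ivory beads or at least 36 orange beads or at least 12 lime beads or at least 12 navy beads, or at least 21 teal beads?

Each of the 8 colors has its own threshold; avoid all of them simultaneously.
The worst case stops just short of every target: 13 green, 4 violet, 31 pink, 18 ivory, 35 orange, all 10 lime, 11 navy, 20 teal — 13 + 4 + 31 + 18 + 35 + 10 + 11 + 20 = 142 beads.
One more bead must push some color to its target, so 142 + 1 = 143.

143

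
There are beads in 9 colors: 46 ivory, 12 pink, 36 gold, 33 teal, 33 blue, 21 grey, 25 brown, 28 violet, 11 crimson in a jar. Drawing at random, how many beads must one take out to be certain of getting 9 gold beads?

To avoid gold beads as long as possible, exhaust the other 8 colors first.
The worst case draws every non-gold bead first: 46 + 12 + 33 + 33 + 21 + 25 + 28 + 11 = 209.
The next 9 draws are then forced to be gold, giving 209 + 9 = 218.

218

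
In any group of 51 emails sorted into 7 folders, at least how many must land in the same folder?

The 51 emails fall into 7 folders.
If each of the 7 folders held at most 7, the total would be at most 7 × 7 = 49 < 51, a contradiction.
So at least one holds ⌈51/7⌉ = 8.

8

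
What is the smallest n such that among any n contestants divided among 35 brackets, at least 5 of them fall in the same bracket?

141

There are 35 brackets acting as pigeonholes.
With 35 × 4 = 140 contestants we could place exactly 4 in each, with no class reaching 5.
One more forces some class to hold 5, so 140 + 1 = 141.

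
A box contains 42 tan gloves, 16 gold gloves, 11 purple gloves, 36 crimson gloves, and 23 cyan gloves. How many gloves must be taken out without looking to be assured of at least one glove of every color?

The hardest color to obtain is purple: we could draw every other glove first — 128 − 11 = 117 gloves — without a single purple one.
The next draw must be purple, so 117 + 1 = 118.

118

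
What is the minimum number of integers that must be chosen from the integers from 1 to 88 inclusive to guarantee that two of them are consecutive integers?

45

Partition {1, …, 88} into 44 pairs: {1,2}, {3,4}, …, {87,88}.
Choosing 44 integers — say the 44 even numbers 2, 4, …, 88 — takes one from each pair and avoids the property.
Choosing 45 forces two into the same pair by pigeonhole, and those are consecutive. So 45.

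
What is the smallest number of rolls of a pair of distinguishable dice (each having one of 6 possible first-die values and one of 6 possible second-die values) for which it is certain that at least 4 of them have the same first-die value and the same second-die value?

There are 6 × 6 = 36 (first-die value, second-die value) combinations acting as pigeonholes.
With 36 × 3 = 108 rolls of a pair of distinguishable dice we could place exactly 3 in each, with no (first-die value, second-die value) pair reaching 4.
One more forces some (first-die value, second-die value) pair to hold 4, so 108 + 1 = 109.

109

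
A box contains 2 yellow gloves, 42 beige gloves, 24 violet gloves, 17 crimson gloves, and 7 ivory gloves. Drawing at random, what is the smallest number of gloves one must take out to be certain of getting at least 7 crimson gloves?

To avoid crimson gloves as long as possible, exhaust the other 4 colors first.
The worst case draws every non-crimson glove first: 2 + 42 + 24 + 7 = 75.
The next 7 draws are then forced to be crimson, giving 75 + 7 = 82.

82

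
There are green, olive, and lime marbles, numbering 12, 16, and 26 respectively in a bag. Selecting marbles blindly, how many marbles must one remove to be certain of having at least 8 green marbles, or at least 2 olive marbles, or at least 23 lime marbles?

31

The worst case stops just short of every target: 7 green, 1 olive, 22 lime — 7 + 1 + 22 = 30 marbles.
One more marble must push some color to its target, so 30 + 1 = 31.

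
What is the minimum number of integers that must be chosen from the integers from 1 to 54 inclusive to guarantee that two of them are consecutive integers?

Partition {1, …, 54} into 27 pairs: {1,2}, {3,4}, …, {53,54}.
Choosing 27 integers — say the 27 even numbers 2, 4, …, 54 — takes one from each pair and avoids the property.
Choosing 28 forces two into the same pair by pigeonhole, and those are consecutive. So 28.

28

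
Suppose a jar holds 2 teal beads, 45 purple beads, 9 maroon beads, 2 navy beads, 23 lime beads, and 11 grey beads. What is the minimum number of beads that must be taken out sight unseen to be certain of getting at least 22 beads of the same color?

Treat the 6 colors as pigeonholes.
In the worst case we take at most 21 of each color, but all 2 teal, all 9 maroon, all 2 navy, and all 11 grey (fewer than 21), giving 2 + 21 + 9 + 2 + 21 + 11 = 66.
One more bead then forces some color to 22, so 66 + 1 = 67.

67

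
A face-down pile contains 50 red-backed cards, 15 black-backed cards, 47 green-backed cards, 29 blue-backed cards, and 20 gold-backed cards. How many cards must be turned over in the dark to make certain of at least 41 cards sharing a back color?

145

In the worst case we take at most 40 of each back color, but all 15 black-backed, all 29 blue-backed, and all 20 gold-backed (fewer than 40), giving 40 + 15 + 40 + 29 + 20 = 144.
One more card then forces some back color to 41, so 144 + 1 = 145.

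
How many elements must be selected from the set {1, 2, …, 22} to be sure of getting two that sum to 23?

Partition {1, …, 22} into 11 pairs: {1,22}, {2,21}, …, {11,12}.
Choosing 11 integers — say the integers 1 through 11 — takes one from each pair and avoids the property.
Choosing 12 forces two into the same pair by pigeonhole, and those sum to 23. So 12.

12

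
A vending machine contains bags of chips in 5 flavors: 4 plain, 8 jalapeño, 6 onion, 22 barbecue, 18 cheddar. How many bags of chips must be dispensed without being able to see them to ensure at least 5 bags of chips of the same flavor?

21

Treat the 5 flavors as pigeonholes.
The worst case takes 4 bags of chips of each flavor without reaching 5 of any: 5 × 4 = 20.
The next bag of chips must bring some flavor to 5, so 20 + 1 = 21.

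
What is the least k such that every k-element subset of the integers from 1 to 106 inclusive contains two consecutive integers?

54

Partition {1, …, 106} into 53 pairs: {1,2}, {3,4}, …, {105,106}.
Choosing 53 integers — say the 53 even numbers 2, 4, …, 106 — takes one from each pair and avoids the property.
Choosing 54 forces two into the same pair by pigeonhole, and those are consecutive. So 54.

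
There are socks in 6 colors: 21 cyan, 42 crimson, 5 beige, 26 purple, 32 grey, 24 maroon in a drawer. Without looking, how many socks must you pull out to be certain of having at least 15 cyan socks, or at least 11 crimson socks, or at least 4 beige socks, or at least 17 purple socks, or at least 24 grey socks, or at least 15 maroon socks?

Each of the 6 colors has its own threshold; avoid all of them simultaneously.
The worst case stops just short of every target: 14 cyan, 10 crimson, 3 beige, 16 purple, 23 grey, 14 maroon — 14 + 10 + 3 + 16 + 23 + 14 = 80 socks.
One more sock must push some color to its target, so 80 + 1 = 81.

81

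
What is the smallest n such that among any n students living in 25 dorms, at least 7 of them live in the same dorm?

There are 25 dorms acting as pigeonholes.
With 25 × 6 = 150 students we could place exactly 6 in each, with no class reaching 7.
One more forces some class to hold 7, so 150 + 1 = 151.

151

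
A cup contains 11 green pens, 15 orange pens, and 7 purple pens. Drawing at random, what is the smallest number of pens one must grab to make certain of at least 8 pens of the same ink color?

Treat the 3 ink colors as pigeonholes.
The worst case takes 7 pens of each ink color without reaching 8 of any: 3 × 7 = 21.
The next pen must bring some ink color to 8, so 21 + 1 = 22.

22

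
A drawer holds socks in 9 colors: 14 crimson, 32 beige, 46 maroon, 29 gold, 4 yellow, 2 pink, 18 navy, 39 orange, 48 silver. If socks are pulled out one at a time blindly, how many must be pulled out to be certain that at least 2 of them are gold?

205

To avoid gold socks as long as possible, exhaust the other 8 colors first.
The worst case draws every non-gold sock first: 14 + 32 + 46 + 4 + 2 + 18 + 39 + 48 = 203.
The next 2 draws are then forced to be gold, giving 203 + 2 = 205.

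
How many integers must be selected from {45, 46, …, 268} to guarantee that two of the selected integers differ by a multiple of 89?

90

Use the pigeonhole principle on residue classes: group the integers by remainder mod 89; there are 89 residue classes, each nonempty in this range.
Choosing one from each class (89 integers) avoids any shared remainder.
One more choice must repeat a class, so two differ by a multiple of 89. Hence 89 + 1 = 90.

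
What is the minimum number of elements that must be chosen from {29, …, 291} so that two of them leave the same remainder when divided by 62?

63

Group the integers by remainder mod 62; there are 62 residue classes, each nonempty in this range.
Choosing one from each class (62 integers) avoids any shared remainder.
One more choice must repeat a class, so two differ by a multiple of 62. Hence 62 + 1 = 63.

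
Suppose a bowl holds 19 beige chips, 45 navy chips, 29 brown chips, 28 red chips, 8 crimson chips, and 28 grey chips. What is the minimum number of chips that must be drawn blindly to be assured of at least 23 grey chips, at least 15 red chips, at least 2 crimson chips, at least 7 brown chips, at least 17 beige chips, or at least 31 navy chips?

The worst case stops just short of every target: 16 beige, 30 navy, 6 brown, 14 red, 1 crimson, 22 grey — 16 + 30 + 6 + 14 + 1 + 22 = 89 chips.
One more chip must push some color to its target, so 89 + 1 = 90.

90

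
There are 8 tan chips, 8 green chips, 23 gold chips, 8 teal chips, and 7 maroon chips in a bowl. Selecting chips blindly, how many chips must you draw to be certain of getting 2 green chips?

48

The worst case draws every non-green chip first: 8 + 23 + 8 + 7 = 46.
The next 2 draws are then forced to be green, giving 46 + 2 = 48.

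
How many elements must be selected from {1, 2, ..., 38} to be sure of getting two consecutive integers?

Partition {1, …, 38} into 19 pairs: {1,2}, {3,4}, …, {37,38}.
Choosing 19 integers — say the 19 even numbers 2, 4, …, 38 — takes one from each pair and avoids the property.
Choosing 20 forces two into the same pair by pigeonhole, and those are consecutive. So 20.

20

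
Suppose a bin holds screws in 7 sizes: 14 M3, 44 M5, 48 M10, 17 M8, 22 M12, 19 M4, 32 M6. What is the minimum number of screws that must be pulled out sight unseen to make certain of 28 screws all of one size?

154

Treat the 7 sizes as pigeonholes.
In the worst case we take at most 27 of each size, but all 14 M3, all 17 M8, all 22 M12, and all 19 M4 (fewer than 27), giving 14 + 27 + 27 + 17 + 22 + 19 + 27 = 153.
One more screw then forces some size to 28, so 153 + 1 = 154.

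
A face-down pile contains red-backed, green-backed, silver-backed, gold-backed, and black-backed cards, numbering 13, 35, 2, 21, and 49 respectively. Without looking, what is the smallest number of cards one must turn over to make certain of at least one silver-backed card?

The worst case draws every non-silver-backed card first: 13 + 35 + 21 + 49 = 118.
The next draw is then forced to be silver-backed, giving 118 + 1 = 119.

119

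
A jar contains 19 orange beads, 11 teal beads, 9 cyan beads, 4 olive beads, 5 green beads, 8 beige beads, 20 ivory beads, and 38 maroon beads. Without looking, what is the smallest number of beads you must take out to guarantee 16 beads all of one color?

In the worst case we take at most 15 of each color, but all 11 teal, all 9 cyan, all 4 olive, all 5 green, and all 8 beige (fewer than 15), giving 15 + 11 + 9 + 4 + 5 + 8 + 15 + 15 = 82.
One more bead then forces some color to 16, so 82 + 1 = 83.

83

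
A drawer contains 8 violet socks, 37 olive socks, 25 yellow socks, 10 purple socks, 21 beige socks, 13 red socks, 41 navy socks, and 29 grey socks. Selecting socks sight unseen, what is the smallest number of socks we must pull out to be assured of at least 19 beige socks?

182

The worst case draws every non-beige sock first: 8 + 37 + 25 + 10 + 13 + 41 + 29 = 163.
The next 19 draws are then forced to be beige, giving 163 + 19 = 182.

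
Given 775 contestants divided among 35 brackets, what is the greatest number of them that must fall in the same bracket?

If each of the 35 brackets held at most 22, the total would be at most 35 × 22 = 770 < 775, a contradiction.
So at least one holds ⌈775/35⌉ = 23.

23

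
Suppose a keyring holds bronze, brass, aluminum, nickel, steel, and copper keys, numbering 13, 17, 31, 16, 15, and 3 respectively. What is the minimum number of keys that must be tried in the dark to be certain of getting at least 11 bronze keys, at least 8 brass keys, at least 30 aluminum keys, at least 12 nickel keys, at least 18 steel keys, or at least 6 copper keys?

The worst case stops just short of every target: 10 bronze, 7 brass, 29 aluminum, 11 nickel, all 15 steel, all 3 copper — 10 + 7 + 29 + 11 + 15 + 3 = 75 keys.
One more key must push some type to its target, so 75 + 1 = 76.

76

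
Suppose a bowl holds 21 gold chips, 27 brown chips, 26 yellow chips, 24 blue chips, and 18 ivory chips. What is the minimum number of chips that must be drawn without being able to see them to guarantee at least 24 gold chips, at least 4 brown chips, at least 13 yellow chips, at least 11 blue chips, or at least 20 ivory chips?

65

The worst case stops just short of every target: all 21 gold, 3 brown, 12 yellow, 10 blue, all 18 ivory — 21 + 3 + 12 + 10 + 18 = 64 chips.
One more chip must push some color to its target, so 64 + 1 = 65.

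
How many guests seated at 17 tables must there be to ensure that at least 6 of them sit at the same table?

There are 17 tables acting as pigeonholes.
With 17 × 5 = 85 guests we could place exactly 5 in each, with no class reaching 6.
One more forces some class to hold 6, so 85 + 1 = 86.

86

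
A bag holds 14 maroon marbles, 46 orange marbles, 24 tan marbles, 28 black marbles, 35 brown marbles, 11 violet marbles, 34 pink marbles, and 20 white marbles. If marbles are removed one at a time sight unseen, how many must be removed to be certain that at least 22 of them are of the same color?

151

In the worst case we take at most 21 of each color, but all 14 maroon, all 11 violet, and all 20 white (fewer than 21), giving 14 + 21 + 21 + 21 + 21 + 11 + 21 + 20 = 150.
One more marble then forces some color to 22, so 150 + 1 = 151.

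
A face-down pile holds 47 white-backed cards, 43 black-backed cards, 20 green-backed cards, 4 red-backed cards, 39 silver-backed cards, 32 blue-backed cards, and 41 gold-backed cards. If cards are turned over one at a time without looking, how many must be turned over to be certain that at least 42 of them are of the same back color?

219

In the worst case we take at most 41 of each back color, but all 20 green-backed, all 4 red-backed, all 39 silver-backed, and all 32 blue-backed (fewer than 41), giving 41 + 41 + 20 + 4 + 39 + 32 + 41 = 218.
One more card then forces some back color to 42, so 218 + 1 = 219.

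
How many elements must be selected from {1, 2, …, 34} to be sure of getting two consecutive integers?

Partition {1, …, 34} into 17 pairs: {1,2}, {3,4}, …, {33,34}.
Choosing 17 integers — say the 17 even numbers 2, 4, …, 34 — takes one from each pair and avoids the property.
Choosing 18 forces two into the same pair by pigeonhole, and those are consecutive. So 18.

18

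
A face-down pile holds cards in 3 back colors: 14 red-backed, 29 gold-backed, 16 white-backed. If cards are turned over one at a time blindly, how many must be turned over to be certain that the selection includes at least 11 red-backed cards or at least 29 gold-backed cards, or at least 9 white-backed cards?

The worst case stops just short of every target: 10 red-backed, 28 gold-backed, 8 white-backed — 10 + 28 + 8 = 46 cards.
One more card must push some back color to its target, so 46 + 1 = 47.

47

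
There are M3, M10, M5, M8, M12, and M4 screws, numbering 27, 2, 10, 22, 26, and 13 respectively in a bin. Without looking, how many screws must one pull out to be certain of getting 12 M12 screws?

86

The worst case draws every non-M12 screw first: 27 + 2 + 10 + 22 + 13 = 74.
The next 12 draws are then forced to be M12, giving 74 + 12 = 86.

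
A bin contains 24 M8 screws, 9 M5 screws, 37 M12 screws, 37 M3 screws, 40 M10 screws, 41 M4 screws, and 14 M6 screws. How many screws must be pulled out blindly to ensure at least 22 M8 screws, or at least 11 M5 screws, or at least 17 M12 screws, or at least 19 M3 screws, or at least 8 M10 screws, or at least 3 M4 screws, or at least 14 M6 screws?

87

The worst case stops just short of every target: 21 M8, all 9 M5, 16 M12, 18 M3, 7 M10, 2 M4, 13 M6 — 21 + 9 + 16 + 18 + 7 + 2 + 13 = 86 screws.
One more screw must push some size to its target, so 86 + 1 = 87.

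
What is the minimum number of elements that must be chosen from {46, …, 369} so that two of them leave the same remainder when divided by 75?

Use the pigeonhole principle on residue classes: group the integers by remainder mod 75; there are 75 residue classes, each nonempty in this range.
Choosing one from each class (75 integers) avoids any shared remainder.
One more choice must repeat a class, so two differ by a multiple of 75. Hence 75 + 1 = 76.

76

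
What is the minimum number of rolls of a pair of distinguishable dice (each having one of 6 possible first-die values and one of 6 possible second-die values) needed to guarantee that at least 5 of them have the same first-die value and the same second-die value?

145

There are 6 × 6 = 36 (first-die value, second-die value) combinations acting as pigeonholes.
With 36 × 4 = 144 rolls of a pair of distinguishable dice we could place exactly 4 in each, with no (first-die value, second-die value) pair reaching 5.
One more forces some (first-die value, second-die value) pair to hold 5, so 144 + 1 = 145.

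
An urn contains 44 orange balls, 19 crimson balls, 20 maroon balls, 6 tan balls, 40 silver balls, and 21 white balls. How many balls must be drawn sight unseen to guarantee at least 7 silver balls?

117

The worst case draws every non-silver ball first: 44 + 19 + 20 + 6 + 21 = 110.
The next 7 draws are then forced to be silver, giving 110 + 7 = 117.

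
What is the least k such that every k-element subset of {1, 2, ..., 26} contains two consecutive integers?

14

Partition {1, …, 26} into 13 pairs: {1,2}, {3,4}, …, {25,26}.
Choosing 13 integers — say the 13 even numbers 2, 4, …, 26 — takes one from each pair and avoids the property.
Choosing 14 forces two into the same pair by pigeonhole, and those are consecutive. So 14.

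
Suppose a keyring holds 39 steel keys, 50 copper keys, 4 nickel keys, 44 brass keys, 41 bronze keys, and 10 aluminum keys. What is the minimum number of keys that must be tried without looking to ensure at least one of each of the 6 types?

The hardest type to obtain is nickel: we could draw every other key first — 188 − 4 = 184 keys — without a single nickel one.
The next draw must be nickel, so 184 + 1 = 185.

185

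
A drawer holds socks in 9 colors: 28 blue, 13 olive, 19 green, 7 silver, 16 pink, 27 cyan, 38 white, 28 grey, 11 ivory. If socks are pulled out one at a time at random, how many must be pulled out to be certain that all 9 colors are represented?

The hardest color to obtain is silver: we could draw every other sock first — 187 − 7 = 180 socks — without a single silver one.
The next draw must be silver, so 180 + 1 = 181.

181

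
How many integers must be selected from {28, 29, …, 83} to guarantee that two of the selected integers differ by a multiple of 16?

Group the integers by remainder mod 16; there are 16 residue classes, each nonempty in this range.
Choosing one from each class (16 integers) avoids any shared remainder.
One more choice must repeat a class, so two differ by a multiple of 16. Hence 16 + 1 = 17.

17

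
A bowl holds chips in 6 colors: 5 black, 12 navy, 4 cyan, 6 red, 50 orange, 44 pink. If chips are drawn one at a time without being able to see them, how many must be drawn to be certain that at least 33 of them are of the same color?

92

Treat the 6 colors as pigeonholes.
In the worst case we take at most 32 of each color, but all 5 black, all 12 navy, all 4 cyan, and all 6 red (fewer than 32), giving 5 + 12 + 4 + 6 + 32 + 32 = 91.
One more chip then forces some color to 33, so 91 + 1 = 92.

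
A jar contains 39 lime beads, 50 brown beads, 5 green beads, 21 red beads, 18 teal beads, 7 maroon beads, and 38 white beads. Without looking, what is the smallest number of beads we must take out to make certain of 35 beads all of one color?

154

In the worst case we take at most 34 of each color, but all 5 green, all 21 red, all 18 teal, and all 7 maroon (fewer than 34), giving 34 + 34 + 5 + 21 + 18 + 7 + 34 = 153.
One more bead then forces some color to 35, so 153 + 1 = 154.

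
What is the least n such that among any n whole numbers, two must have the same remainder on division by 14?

Two integers differ by a multiple of 14 exactly when they share a remainder mod 14.
There are 14 residue classes mod 14, so 14 integers can all lie in distinct classes.
One more integer must repeat a residue, giving a difference divisible by 14. So n = 14 + 1 = 15.

15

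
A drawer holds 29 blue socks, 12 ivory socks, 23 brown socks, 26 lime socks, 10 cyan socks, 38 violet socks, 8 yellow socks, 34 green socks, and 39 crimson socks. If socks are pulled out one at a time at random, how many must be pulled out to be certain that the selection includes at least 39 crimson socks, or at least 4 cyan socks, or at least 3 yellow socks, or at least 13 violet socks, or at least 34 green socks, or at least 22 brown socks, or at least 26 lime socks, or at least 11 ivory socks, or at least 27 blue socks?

The worst case stops just short of every target: 26 blue, 10 ivory, 21 brown, 25 lime, 3 cyan, 12 violet, 2 yellow, 33 green, 38 crimson — 26 + 10 + 21 + 25 + 3 + 12 + 2 + 33 + 38 = 170 socks.
One more sock must push some color to its target, so 170 + 1 = 171.

171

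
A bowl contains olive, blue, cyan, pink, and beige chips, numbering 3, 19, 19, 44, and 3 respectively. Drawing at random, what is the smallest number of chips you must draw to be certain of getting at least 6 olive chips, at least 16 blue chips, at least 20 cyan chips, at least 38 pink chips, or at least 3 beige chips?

77

The worst case stops just short of every target: all 3 olive, 15 blue, 19 cyan, 37 pink, 2 beige — 3 + 15 + 19 + 37 + 2 = 76 chips.
One more chip must push some color to its target, so 76 + 1 = 77.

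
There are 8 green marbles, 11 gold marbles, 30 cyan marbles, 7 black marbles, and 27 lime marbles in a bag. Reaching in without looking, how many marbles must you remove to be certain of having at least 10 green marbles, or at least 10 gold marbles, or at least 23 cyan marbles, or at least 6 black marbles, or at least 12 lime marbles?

The worst case stops just short of every target: all 8 green, 9 gold, 22 cyan, 5 black, 11 lime — 8 + 9 + 22 + 5 + 11 = 55 marbles.
One more marble must push some color to its target, so 55 + 1 = 56.

56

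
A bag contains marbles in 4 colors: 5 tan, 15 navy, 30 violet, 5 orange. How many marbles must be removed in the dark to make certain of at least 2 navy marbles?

42

To avoid navy marbles as long as possible, exhaust the other 3 colors first.
The worst case draws every non-navy marble first: 5 + 30 + 5 = 40.
The next 2 draws are then forced to be navy, giving 40 + 2 = 42.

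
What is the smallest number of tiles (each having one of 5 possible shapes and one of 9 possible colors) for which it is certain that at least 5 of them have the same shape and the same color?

There are 5 × 9 = 45 (shape, color) combinations acting as pigeonholes.
With 45 × 4 = 180 tiles we could place exactly 4 in each, with no (shape, color) pair reaching 5.
One more forces some (shape, color) pair to hold 5, so 180 + 1 = 181.

181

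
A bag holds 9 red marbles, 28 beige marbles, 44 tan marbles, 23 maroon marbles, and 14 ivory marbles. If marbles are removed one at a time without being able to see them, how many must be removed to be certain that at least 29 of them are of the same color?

In the worst case we take at most 28 of each color, but all 9 red, all 23 maroon, and all 14 ivory (fewer than 28), giving 9 + 28 + 28 + 23 + 14 = 102.
One more marble then forces some color to 29, so 102 + 1 = 103.

103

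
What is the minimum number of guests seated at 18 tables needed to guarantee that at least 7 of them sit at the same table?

109

There are 18 tables acting as pigeonholes.
With 18 × 6 = 108 guests we could place exactly 6 in each, with no class reaching 7.
One more forces some class to hold 7, so 108 + 1 = 109.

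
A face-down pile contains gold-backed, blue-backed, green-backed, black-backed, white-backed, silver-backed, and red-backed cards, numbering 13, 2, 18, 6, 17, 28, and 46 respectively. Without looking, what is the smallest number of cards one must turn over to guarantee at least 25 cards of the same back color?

Treat the 7 back colors as pigeonholes.
In the worst case we take at most 24 of each back color, but all 13 gold-backed, all 2 blue-backed, all 18 green-backed, all 6 black-backed, and all 17 white-backed (fewer than 24), giving 13 + 2 + 18 + 6 + 17 + 24 + 24 = 104.
One more card then forces some back color to 25, so 104 + 1 = 105.

105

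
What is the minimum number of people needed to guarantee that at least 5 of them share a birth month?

49

There are 12 months of the year acting as pigeonholes.
With 12 × 4 = 48 people we could place exactly 4 in each, with no class reaching 5.
One more forces some class to hold 5, so 48 + 1 = 49.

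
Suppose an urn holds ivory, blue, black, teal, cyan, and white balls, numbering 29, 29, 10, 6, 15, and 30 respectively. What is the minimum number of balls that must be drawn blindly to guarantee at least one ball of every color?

The hardest color to obtain is teal: we could draw every other ball first — 119 − 6 = 113 balls — without a single teal one.
The next draw must be teal, so 113 + 1 = 114.

114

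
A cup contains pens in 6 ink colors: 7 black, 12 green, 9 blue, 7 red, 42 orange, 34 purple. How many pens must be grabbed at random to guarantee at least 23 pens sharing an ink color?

Treat the 6 ink colors as pigeonholes.
In the worst case we take at most 22 of each ink color, but all 7 black, all 12 green, all 9 blue, and all 7 red (fewer than 22), giving 7 + 12 + 9 + 7 + 22 + 22 = 79.
One more pen then forces some ink color to 23, so 79 + 1 = 80.

80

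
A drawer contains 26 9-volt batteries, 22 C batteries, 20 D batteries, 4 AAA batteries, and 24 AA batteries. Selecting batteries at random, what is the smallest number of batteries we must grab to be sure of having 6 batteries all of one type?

In the worst case we take at most 5 of each type, but all 4 AAA (fewer than 5), giving 5 + 5 + 5 + 4 + 5 = 24.
One more battery then forces some type to 6, so 24 + 1 = 25.

25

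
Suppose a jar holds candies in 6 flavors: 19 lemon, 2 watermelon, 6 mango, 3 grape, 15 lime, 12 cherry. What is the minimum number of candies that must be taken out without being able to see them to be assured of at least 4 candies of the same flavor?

18

In the worst case we take at most 3 of each flavor, but all 2 watermelon (fewer than 3), giving 3 + 2 + 3 + 3 + 3 + 3 = 17.
One more candy then forces some flavor to 4, so 17 + 1 = 18.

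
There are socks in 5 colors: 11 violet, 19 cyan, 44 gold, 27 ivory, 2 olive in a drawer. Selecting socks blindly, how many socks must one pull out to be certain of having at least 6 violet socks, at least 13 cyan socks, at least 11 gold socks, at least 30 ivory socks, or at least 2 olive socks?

56

Each of the 5 colors has its own threshold; avoid all of them simultaneously.
The worst case stops just short of every target: 5 violet, 12 cyan, 10 gold, all 27 ivory, 1 olive — 5 + 12 + 10 + 27 + 1 = 55 socks.
One more sock must push some color to its target, so 55 + 1 = 56.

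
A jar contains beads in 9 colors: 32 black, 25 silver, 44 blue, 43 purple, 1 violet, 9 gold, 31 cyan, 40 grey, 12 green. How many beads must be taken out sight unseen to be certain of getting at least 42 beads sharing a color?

Treat the 9 colors as pigeonholes.
In the worst case we take at most 41 of each color, but all 32 black, all 25 silver, all 1 violet, all 9 gold, all 31 cyan, all 40 grey, and all 12 green (fewer than 41), giving 32 + 25 + 41 + 41 + 1 + 9 + 31 + 40 + 12 = 232.
One more bead then forces some color to 42, so 232 + 1 = 233.

233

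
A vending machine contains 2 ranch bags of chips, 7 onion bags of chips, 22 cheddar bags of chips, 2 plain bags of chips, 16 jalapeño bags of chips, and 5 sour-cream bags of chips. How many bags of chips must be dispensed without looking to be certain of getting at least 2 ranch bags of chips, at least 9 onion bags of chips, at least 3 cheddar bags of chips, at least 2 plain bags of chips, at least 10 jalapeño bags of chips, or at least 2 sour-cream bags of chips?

22

Each of the 6 flavors has its own threshold; avoid all of them simultaneously.
The worst case stops just short of every target: 1 ranch, all 7 onion, 2 cheddar, 1 plain, 9 jalapeño, 1 sour-cream — 1 + 7 + 2 + 1 + 9 + 1 = 21 bags of chips.
One more bag of chips must push some flavor to its target, so 21 + 1 = 22.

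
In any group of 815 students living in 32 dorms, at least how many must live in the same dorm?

If each of the 32 dorms held at most 25, the total would be at most 32 × 25 = 800 < 815, a contradiction.
So at least one holds ⌈815/32⌉ = 26.

26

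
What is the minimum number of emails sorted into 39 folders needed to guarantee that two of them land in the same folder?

40

There are 39 folders acting as pigeonholes.
With 39 emails we could place one in each, avoiding any repeat.
One more forces some class to hold 2, so 39 + 1 = 40.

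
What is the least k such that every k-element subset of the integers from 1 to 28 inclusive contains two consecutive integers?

15

Partition {1, …, 28} into 14 pairs: {1,2}, {3,4}, …, {27,28}.
Choosing 14 integers — say the 14 even numbers 2, 4, …, 28 — takes one from each pair and avoids the property.
Choosing 15 forces two into the same pair by pigeonhole, and those are consecutive. So 15.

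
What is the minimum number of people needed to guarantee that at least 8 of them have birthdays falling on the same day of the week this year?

50

There are 7 days of the week acting as pigeonholes.
With 7 × 7 = 49 people we could place exactly 7 in each, with no class reaching 8.
One more forces some class to hold 8, so 49 + 1 = 50.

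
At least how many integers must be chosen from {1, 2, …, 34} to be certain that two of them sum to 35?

18

Partition {1, …, 34} into 17 pairs: {1,34}, {2,33}, …, {17,18}.
Choosing 17 integers — say the integers 1 through 17 — takes one from each pair and avoids the property.
Choosing 18 forces two into the same pair by pigeonhole, and those sum to 35. So 18.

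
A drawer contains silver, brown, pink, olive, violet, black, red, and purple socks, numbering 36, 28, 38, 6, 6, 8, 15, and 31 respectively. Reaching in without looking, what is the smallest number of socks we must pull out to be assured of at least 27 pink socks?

To avoid pink socks as long as possible, exhaust the other 7 colors first.
The worst case draws every non-pink sock first: 36 + 28 + 6 + 6 + 8 + 15 + 31 = 130.
The next 27 draws are then forced to be pink, giving 130 + 27 = 157.

157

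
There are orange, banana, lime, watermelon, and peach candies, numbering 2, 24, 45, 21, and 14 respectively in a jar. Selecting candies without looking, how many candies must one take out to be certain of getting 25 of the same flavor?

86

In the worst case we take at most 24 of each flavor, but all 2 orange, all 21 watermelon, and all 14 peach (fewer than 24), giving 2 + 24 + 24 + 21 + 14 = 85.
One more candy then forces some flavor to 25, so 85 + 1 = 86.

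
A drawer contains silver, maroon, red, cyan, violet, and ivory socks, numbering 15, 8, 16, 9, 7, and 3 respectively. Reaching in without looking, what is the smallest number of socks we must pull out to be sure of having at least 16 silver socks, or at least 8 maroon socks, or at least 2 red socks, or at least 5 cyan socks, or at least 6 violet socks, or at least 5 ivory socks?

36

The worst case stops just short of every target: 15 silver, 7 maroon, 1 red, 4 cyan, 5 violet, all 3 ivory — 15 + 7 + 1 + 4 + 5 + 3 = 35 socks.
One more sock must push some color to its target, so 35 + 1 = 36.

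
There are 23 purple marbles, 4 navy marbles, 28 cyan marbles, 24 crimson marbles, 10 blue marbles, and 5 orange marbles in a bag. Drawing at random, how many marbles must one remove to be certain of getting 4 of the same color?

19

The worst case takes 3 marbles of each color without reaching 4 of any: 6 × 3 = 18.
The next marble must bring some color to 4, so 18 + 1 = 19.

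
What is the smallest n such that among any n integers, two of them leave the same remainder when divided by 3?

There are 3 residue classes modulo 3 acting as pigeonholes.
With 3 integers we could place one in each, avoiding any repeat.
One more forces some class to hold 2, so 3 + 1 = 4.

4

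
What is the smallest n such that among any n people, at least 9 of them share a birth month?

There are 12 months of the year acting as pigeonholes.
With 12 × 8 = 96 people we could place exactly 8 in each, with no class reaching 9.
One more forces some class to hold 9, so 96 + 1 = 97.

97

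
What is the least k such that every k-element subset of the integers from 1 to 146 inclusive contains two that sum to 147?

74

Partition {1, …, 146} into 73 pairs: {1,146}, {2,145}, …, {73,74}.
Choosing 73 integers — say the integers 1 through 73 — takes one from each pair and avoids the property.
Choosing 74 forces two into the same pair by pigeonhole, and those sum to 147. So 74.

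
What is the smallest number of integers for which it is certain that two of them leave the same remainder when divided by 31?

32

There are 31 residue classes modulo 31 acting as pigeonholes.
With 31 integers we could place one in each, avoiding any repeat.
One more forces some class to hold 2, so 31 + 1 = 32.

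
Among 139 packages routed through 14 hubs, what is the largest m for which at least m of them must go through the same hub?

10

If each of the 14 hubs held at most 9, the total would be at most 14 × 9 = 126 < 139, a contradiction.
So at least one holds ⌈139/14⌉ = 10.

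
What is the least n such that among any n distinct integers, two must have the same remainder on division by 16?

17

Use the pigeonhole principle on residue classes: two integers differ by a multiple of 16 exactly when they share a remainder mod 16.
There are 16 residue classes mod 16, so 16 integers can all lie in distinct classes.
One more integer must repeat a residue, giving a difference divisible by 16. So n = 16 + 1 = 17.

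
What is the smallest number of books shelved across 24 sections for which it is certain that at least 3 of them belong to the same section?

There are 24 sections acting as pigeonholes.
With 24 × 2 = 48 books we could place exactly 2 in each, with no class reaching 3.
One more forces some class to hold 3, so 48 + 1 = 49.

49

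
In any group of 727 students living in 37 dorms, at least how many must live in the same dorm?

The 727 students fall into 37 dorms.
If each of the 37 dorms held at most 19, the total would be at most 37 × 19 = 703 < 727, a contradiction.
So at least one holds ⌈727/37⌉ = 20.

20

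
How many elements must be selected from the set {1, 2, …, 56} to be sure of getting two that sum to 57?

Partition {1, …, 56} into 28 pairs: {1,56}, {2,55}, …, {28,29}.
Choosing 28 integers — say the integers 1 through 28 — takes one from each pair and avoids the property.
Choosing 29 forces two into the same pair by pigeonhole, and those sum to 57. So 29.

29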